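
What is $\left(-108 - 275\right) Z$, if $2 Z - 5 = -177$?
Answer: $32938$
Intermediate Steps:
$Z = -86$ ($Z = \frac{5}{2} + \frac{1}{2} \left(-177\right) = \frac{5}{2} - \frac{177}{2} = -86$)
$\left(-108 - 275\right) Z = \left(-108 - 275\right) \left(-86\right) = \left(-383\right) \left(-86\right) = 32938$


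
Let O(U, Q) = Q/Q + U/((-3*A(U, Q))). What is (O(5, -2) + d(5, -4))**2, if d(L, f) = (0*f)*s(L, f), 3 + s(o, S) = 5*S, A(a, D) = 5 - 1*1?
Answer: 49/144 ≈ 0.34028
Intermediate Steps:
A(a, D) = 4 (A(a, D) = 5 - 1 = 4)
s(o, S) = -3 + 5*S
d(L, f) = 0 (d(L, f) = (0*f)*(-3 + 5*f) = 0*(-3 + 5*f) = 0)
O(U, Q) = 1 - U/12 (O(U, Q) = Q/Q + U/((-3*4)) = 1 + U/(-12) = 1 + U*(-1/12) = 1 - U/12)
(O(5, -2) + d(5, -4))**2 = ((1 - 1/12*5) + 0)**2 = ((1 - 5/12) + 0)**2 = (7/12 + 0)**2 = (7/12)**2 = 49/144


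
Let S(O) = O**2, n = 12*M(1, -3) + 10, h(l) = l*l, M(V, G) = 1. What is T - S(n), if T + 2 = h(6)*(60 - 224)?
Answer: -6390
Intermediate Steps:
h(l) = l**2
n = 22 (n = 12*1 + 10 = 12 + 10 = 22)
T = -5906 (T = -2 + 6**2*(60 - 224) = -2 + 36*(-164) = -2 - 5904 = -5906)
T - S(n) = -5906 - 1*22**2 = -5906 - 1*484 = -5906 - 484 = -6390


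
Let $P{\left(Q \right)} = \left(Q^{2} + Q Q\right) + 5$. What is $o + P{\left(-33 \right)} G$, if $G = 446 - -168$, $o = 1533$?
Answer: $1341895$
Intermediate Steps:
$G = 614$ ($G = 446 + 168 = 614$)
$P{\left(Q \right)} = 5 + 2 Q^{2}$ ($P{\left(Q \right)} = \left(Q^{2} + Q^{2}\right) + 5 = 2 Q^{2} + 5 = 5 + 2 Q^{2}$)
$o + P{\left(-33 \right)} G = 1533 + \left(5 + 2 \left(-33\right)^{2}\right) 614 = 1533 + \left(5 + 2 \cdot 1089\right) 614 = 1533 + \left(5 + 2178\right) 614 = 1533 + 2183 \cdot 614 = 1533 + 1340362 = 1341895$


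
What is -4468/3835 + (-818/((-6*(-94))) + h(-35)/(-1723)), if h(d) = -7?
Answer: -4865919703/1863372810 ≈ -2.6114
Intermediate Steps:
-4468/3835 + (-818/((-6*(-94))) + h(-35)/(-1723)) = -4468/3835 + (-818/((-6*(-94))) - 7/(-1723)) = -4468*1/3835 + (-818/564 - 7*(-1/1723)) = -4468/3835 + (-818*1/564 + 7/1723) = -4468/3835 + (-409/282 + 7/1723) = -4468/3835 - 702733/485886 = -4865919703/1863372810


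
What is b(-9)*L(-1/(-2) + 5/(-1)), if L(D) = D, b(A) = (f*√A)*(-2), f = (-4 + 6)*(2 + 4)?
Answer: 324*I ≈ 324.0*I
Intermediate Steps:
f = 12 (f = 2*6 = 12)
b(A) = -24*√A (b(A) = (12*√A)*(-2) = -24*√A)
b(-9)*L(-1/(-2) + 5/(-1)) = (-72*I)*(-1/(-2) + 5/(-1)) = (-72*I)*(-1*(-½) + 5*(-1)) = (-72*I)*(½ - 5) = -72*I*(-9/2) = 324*I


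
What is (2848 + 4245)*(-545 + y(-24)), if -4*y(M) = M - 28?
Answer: -3773476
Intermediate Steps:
y(M) = 7 - M/4 (y(M) = -(M - 28)/4 = -(-28 + M)/4 = 7 - M/4)
(2848 + 4245)*(-545 + y(-24)) = (2848 + 4245)*(-545 + (7 - ¼*(-24))) = 7093*(-545 + (7 + 6)) = 7093*(-545 + 13) = 7093*(-532) = -3773476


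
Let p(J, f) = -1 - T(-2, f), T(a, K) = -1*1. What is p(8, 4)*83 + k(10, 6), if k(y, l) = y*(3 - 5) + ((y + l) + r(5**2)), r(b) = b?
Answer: 21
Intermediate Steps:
T(a, K) = -1
k(y, l) = 25 + l - y (k(y, l) = y*(3 - 5) + ((y + l) + 5**2) = y*(-2) + ((l + y) + 25) = -2*y + (25 + l + y) = 25 + l - y)
p(J, f) = 0 (p(J, f) = -1 - 1*(-1) = -1 + 1 = 0)
p(8, 4)*83 + k(10, 6) = 0*83 + (25 + 6 - 1*10) = 0 + (25 + 6 - 10) = 0 + 21 = 21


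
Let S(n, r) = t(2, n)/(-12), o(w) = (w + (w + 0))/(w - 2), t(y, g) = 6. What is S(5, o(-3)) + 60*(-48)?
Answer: -5761/2 ≈ -2880.5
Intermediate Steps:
o(w) = 2*w/(-2 + w) (o(w) = (w + w)/(-2 + w) = (2*w)/(-2 + w) = 2*w/(-2 + w))
S(n, r) = -½ (S(n, r) = 6/(-12) = 6*(-1/12) = -½)
S(5, o(-3)) + 60*(-48) = -½ + 60*(-48) = -½ - 2880 = -5761/2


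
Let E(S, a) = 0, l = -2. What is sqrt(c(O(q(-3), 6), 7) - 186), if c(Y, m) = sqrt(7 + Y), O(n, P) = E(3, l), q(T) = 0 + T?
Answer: sqrt(-186 + sqrt(7)) ≈ 13.541*I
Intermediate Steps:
q(T) = T
O(n, P) = 0
sqrt(c(O(q(-3), 6), 7) - 186) = sqrt(sqrt(7 + 0) - 186) = sqrt(sqrt(7) - 186) = sqrt(-186 + sqrt(7))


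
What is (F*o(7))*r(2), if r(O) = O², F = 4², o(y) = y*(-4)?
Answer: -1792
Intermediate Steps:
o(y) = -4*y
F = 16
(F*o(7))*r(2) = (16*(-4*7))*2² = (16*(-28))*4 = -448*4 = -1792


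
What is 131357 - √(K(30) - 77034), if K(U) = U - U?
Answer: 131357 - I*√77034 ≈ 1.3136e+5 - 277.55*I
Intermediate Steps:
K(U) = 0
131357 - √(K(30) - 77034) = 131357 - √(0 - 77034) = 131357 - √(-77034) = 131357 - I*√77034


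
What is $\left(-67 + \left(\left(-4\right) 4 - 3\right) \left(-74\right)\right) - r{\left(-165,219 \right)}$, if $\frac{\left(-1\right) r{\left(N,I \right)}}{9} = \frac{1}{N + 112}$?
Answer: $\frac{70958}{53} \approx 1338.8$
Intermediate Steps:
$r{\left(N,I \right)} = - \frac{9}{112 + N}$ ($r{\left(N,I \right)} = - \frac{9}{N + 112} = - \frac{9}{112 + N}$)
$\left(-67 + \left(\left(-4\right) 4 - 3\right) \left(-74\right)\right) - r{\left(-165,219 \right)} = \left(-67 + \left(\left(-4\right) 4 - 3\right) \left(-74\right)\right) - - \frac{9}{112 - 165} = \left(-67 + \left(-16 - 3\right) \left(-74\right)\right) - - \frac{9}{-53} = \left(-67 - -1406\right) - \left(-9\right) \left(- \frac{1}{53}\right) = \left(-67 + 1406\right) - \frac{9}{53} = 1339 - \frac{9}{53} = \frac{70958}{53}$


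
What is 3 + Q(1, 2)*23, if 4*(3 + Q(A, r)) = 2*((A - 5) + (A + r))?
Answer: -155/2 ≈ -77.500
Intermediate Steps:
Q(A, r) = -11/2 + A + r/2 (Q(A, r) = -3 + (2*((A - 5) + (A + r)))/4 = -3 + (2*((-5 + A) + (A + r)))/4 = -3 + (2*(-5 + r + 2*A))/4 = -3 + (-10 + 2*r + 4*A)/4 = -3 + (-5/2 + A + r/2) = -11/2 + A + r/2)
3 + Q(1, 2)*23 = 3 + (-11/2 + 1 + (½)*2)*23 = 3 + (-11/2 + 1 + 1)*23 = 3 - 7/2*23 = 3 - 161/2 = -155/2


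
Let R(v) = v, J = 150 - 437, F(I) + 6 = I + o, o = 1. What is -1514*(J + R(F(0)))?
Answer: 442088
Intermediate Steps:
F(I) = -5 + I (F(I) = -6 + (I + 1) = -6 + (1 + I) = -5 + I)
J = -287
-1514*(J + R(F(0))) = -1514*(-287 + (-5 + 0)) = -1514*(-287 - 5) = -1514*(-292) = 442088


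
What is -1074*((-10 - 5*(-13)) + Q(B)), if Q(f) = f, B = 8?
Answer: -67662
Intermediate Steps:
-1074*((-10 - 5*(-13)) + Q(B)) = -1074*((-10 - 5*(-13)) + 8) = -1074*((-10 + 65) + 8) = -1074*(55 + 8) = -1074*63 = -67662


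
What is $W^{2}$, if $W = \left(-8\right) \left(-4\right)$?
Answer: $1024$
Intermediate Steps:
$W = 32$
$W^{2} = 32^{2} = 1024$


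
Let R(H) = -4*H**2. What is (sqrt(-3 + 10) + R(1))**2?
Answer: (-4 + sqrt(7))**2 ≈ 1.8340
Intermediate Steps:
(sqrt(-3 + 10) + R(1))**2 = (sqrt(-3 + 10) - 4*1**2)**2 = (sqrt(7) - 4*1)**2 = (sqrt(7) - 4)**2 = (-4 + sqrt(7))**2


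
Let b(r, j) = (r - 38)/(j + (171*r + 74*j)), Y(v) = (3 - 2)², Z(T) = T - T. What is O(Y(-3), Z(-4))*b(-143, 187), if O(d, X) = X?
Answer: 0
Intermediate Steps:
Z(T) = 0
Y(v) = 1 (Y(v) = 1² = 1)
b(r, j) = (-38 + r)/(75*j + 171*r) (b(r, j) = (-38 + r)/(j + (74*j + 171*r)) = (-38 + r)/(75*j + 171*r))
O(Y(-3), Z(-4))*b(-143, 187) = 0*((-38 - 143)/(3*(25*187 + 57*(-143)))) = 0*((⅓)*(-181)/(4675 - 8151)) = 0*((⅓)*(-181)/(-3476)) = 0*((⅓)*(-1/3476)*(-181)) = 0*(181/10428) = 0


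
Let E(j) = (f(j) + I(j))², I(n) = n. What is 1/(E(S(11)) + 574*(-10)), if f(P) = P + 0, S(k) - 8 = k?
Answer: -1/4296 ≈ -0.00023277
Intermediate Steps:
S(k) = 8 + k
f(P) = P
E(j) = 4*j² (E(j) = (j + j)² = (2*j)² = 4*j²)
1/(E(S(11)) + 574*(-10)) = 1/(4*(8 + 11)² + 574*(-10)) = 1/(4*19² - 5740) = 1/(4*361 - 5740) = 1/(1444 - 5740) = 1/(-4296) = -1/4296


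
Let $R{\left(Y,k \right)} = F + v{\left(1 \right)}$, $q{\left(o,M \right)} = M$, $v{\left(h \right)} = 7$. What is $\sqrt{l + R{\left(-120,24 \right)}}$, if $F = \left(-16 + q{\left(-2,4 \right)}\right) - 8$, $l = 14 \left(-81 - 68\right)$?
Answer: $i \sqrt{2099} \approx 45.815 i$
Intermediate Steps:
$l = -2086$ ($l = 14 \left(-149\right) = -2086$)
$F = -20$ ($F = \left(-16 + 4\right) - 8 = -12 - 8 = -20$)
$R{\left(Y,k \right)} = -13$ ($R{\left(Y,k \right)} = -20 + 7 = -13$)
$\sqrt{l + R{\left(-120,24 \right)}} = \sqrt{-2086 - 13} = \sqrt{-2099} = i \sqrt{2099}$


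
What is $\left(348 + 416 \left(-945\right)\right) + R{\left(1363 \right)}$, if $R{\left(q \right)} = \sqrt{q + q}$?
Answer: $-392772 + \sqrt{2726} \approx -3.9272 \cdot 10^{5}$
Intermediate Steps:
$R{\left(q \right)} = \sqrt{2} \sqrt{q}$ ($R{\left(q \right)} = \sqrt{2 q} = \sqrt{2} \sqrt{q}$)
$\left(348 + 416 \left(-945\right)\right) + R{\left(1363 \right)} = \left(348 + 416 \left(-945\right)\right) + \sqrt{2} \sqrt{1363} = \left(348 - 393120\right) + \sqrt{2726} = -392772 + \sqrt{2726}$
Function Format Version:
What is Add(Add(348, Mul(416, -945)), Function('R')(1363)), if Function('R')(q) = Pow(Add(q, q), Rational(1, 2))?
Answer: Add(-392772, Pow(2726, Rational(1, 2))) ≈ -3.9272e+5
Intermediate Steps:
Function('R')(q) = Mul(Pow(2, Rational(1, 2)), Pow(q, Rational(1, 2))) (Function('R')(q) = Pow(Mul(2, q), Rational(1, 2)) = Mul(Pow(2, Rational(1, 2)), Pow(q, Rational(1, 2))))
Add(Add(348, Mul(416, -945)), Function('R')(1363)) = Add(Add(348, Mul(416, -945)), Mul(Pow(2, Rational(1, 2)), Pow(1363, Rational(1, 2)))) = Add(Add(348, -393120), Pow(2726, Rational(1, 2))) = Add(-392772, Pow(2726, Rational(1, 2)))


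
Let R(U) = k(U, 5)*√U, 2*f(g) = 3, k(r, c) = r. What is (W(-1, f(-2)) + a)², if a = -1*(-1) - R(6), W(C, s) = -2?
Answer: 217 + 12*√6 ≈ 246.39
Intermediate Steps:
f(g) = 3/2 (f(g) = (½)*3 = 3/2)
R(U) = U^(3/2) (R(U) = U*√U = U^(3/2))
a = 1 - 6*√6 (a = -1*(-1) - 6^(3/2) = 1 - 6*√6 ≈ -13.697)
(W(-1, f(-2)) + a)² = (-2 + (1 - 6*√6))² = (-1 - 6*√6)²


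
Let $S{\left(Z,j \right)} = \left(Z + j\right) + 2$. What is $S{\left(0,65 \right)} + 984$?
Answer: $1051$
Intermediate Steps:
$S{\left(Z,j \right)} = 2 + Z + j$
$S{\left(0,65 \right)} + 984 = \left(2 + 0 + 65\right) + 984 = 67 + 984 = 1051$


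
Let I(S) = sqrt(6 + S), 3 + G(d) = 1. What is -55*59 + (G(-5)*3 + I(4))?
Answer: -3251 + sqrt(10) ≈ -3247.8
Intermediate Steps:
G(d) = -2 (G(d) = -3 + 1 = -2)
-55*59 + (G(-5)*3 + I(4)) = -55*59 + (-2*3 + sqrt(6 + 4)) = -3245 + (-6 + sqrt(10)) = -3251 + sqrt(10)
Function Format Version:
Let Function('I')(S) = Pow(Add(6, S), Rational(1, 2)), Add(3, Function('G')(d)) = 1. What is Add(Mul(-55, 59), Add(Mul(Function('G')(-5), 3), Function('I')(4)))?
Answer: Add(-3251, Pow(10, Rational(1, 2))) ≈ -3247.8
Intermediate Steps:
Function('G')(d) = -2 (Function('G')(d) = Add(-3, 1) = -2)
Add(Mul(-55, 59), Add(Mul(Function('G')(-5), 3), Function('I')(4))) = Add(Mul(-55, 59), Add(Mul(-2, 3), Pow(Add(6, 4), Rational(1, 2)))) = Add(-3245, Add(-6, Pow(10, Rational(1, 2)))) = Add(-3251, Pow(10, Rational(1, 2)))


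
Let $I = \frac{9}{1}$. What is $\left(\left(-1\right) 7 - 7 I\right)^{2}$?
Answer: $4900$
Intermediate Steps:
$I = 9$ ($I = 9 \cdot 1 = 9$)
$\left(\left(-1\right) 7 - 7 I\right)^{2} = \left(\left(-1\right) 7 - 63\right)^{2} = \left(-7 - 63\right)^{2} = \left(-70\right)^{2} = 4900$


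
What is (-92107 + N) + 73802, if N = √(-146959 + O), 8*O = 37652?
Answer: -18305 + I*√569010/2 ≈ -18305.0 + 377.16*I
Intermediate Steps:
O = 9413/2 (O = (⅛)*37652 = 9413/2 ≈ 4706.5)
N = I*√569010/2 (N = √(-146959 + 9413/2) = √(-284505/2) = I*√569010/2 ≈ 377.16*I)
(-92107 + N) + 73802 = (-92107 + I*√569010/2) + 73802 = -18305 + I*√569010/2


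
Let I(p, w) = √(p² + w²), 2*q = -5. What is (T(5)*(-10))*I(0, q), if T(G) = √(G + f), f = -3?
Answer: -25*√2 ≈ -35.355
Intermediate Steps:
T(G) = √(-3 + G) (T(G) = √(G - 3) = √(-3 + G))
q = -5/2 (q = (½)*(-5) = -5/2 ≈ -2.5000)
(T(5)*(-10))*I(0, q) = (√(-3 + 5)*(-10))*√(0² + (-5/2)²) = (√2*(-10))*√(0 + 25/4) = (-10*√2)*√(25/4) = -10*√2*(5/2) = -25*√2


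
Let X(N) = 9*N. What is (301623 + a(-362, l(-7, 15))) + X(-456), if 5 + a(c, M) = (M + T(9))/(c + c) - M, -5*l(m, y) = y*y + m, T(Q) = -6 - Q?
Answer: 215431761/724 ≈ 2.9756e+5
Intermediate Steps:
l(m, y) = -m/5 - y²/5 (l(m, y) = -(y*y + m)/5 = -(y² + m)/5 = -(m + y²)/5 = -m/5 - y²/5)
a(c, M) = -5 - M + (-15 + M)/(2*c) (a(c, M) = -5 + ((M + (-6 - 1*9))/(c + c) - M) = -5 + ((M + (-6 - 9))/((2*c)) - M) = -5 + ((M - 15)*(1/(2*c)) - M) = -5 + ((-15 + M)*(1/(2*c)) - M) = -5 + ((-15 + M)/(2*c) - M) = -5 + (-M + (-15 + M)/(2*c)) = -5 - M + (-15 + M)/(2*c))
(301623 + a(-362, l(-7, 15))) + X(-456) = (301623 + (½)*(-15 + (-⅕*(-7) - ⅕*15²) - 2*(-362)*(5 + (-⅕*(-7) - ⅕*15²)))/(-362)) + 9*(-456) = (301623 + (½)*(-1/362)*(-15 + (7/5 - ⅕*225) - 2*(-362)*(5 + (7/5 - ⅕*225)))) - 4104 = (301623 + (½)*(-1/362)*(-15 + (7/5 - 45) - 2*(-362)*(5 + (7/5 - 45)))) - 4104 = (301623 + (½)*(-1/362)*(-15 - 218/5 - 2*(-362)*(5 - 218/5))) - 4104 = (301623 + (½)*(-1/362)*(-15 - 218/5 - 2*(-362)*(-193/5))) - 4104 = (301623 + (½)*(-1/362)*(-15 - 218/5 - 139732/5)) - 4104 = (301623 + (½)*(-1/362)*(-28005)) - 4104 = (301623 + 28005/724) - 4104 = 218403057/724 - 4104 = 215431761/724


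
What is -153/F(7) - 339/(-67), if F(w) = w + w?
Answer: -5505/938 ≈ -5.8689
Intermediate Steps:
F(w) = 2*w
-153/F(7) - 339/(-67) = -153/(2*7) - 339/(-67) = -153/14 - 339*(-1/67) = -153*1/14 + 339/67 = -153/14 + 339/67 = -5505/938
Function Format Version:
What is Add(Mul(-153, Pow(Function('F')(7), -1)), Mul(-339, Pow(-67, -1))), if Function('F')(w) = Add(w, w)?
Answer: Rational(-5505, 938) ≈ -5.8689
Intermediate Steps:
Function('F')(w) = Mul(2, w)
Add(Mul(-153, Pow(Function('F')(7), -1)), Mul(-339, Pow(-67, -1))) = Add(Mul(-153, Pow(Mul(2, 7), -1)), Mul(-339, Pow(-67, -1))) = Add(Mul(-153, Pow(14, -1)), Mul(-339, Rational(-1, 67))) = Add(Mul(-153, Rational(1, 14)), Rational(339, 67)) = Add(Rational(-153, 14), Rational(339, 67)) = Rational(-5505, 938)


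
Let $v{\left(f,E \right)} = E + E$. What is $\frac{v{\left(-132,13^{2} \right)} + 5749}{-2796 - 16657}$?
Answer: $- \frac{6087}{19453} \approx -0.31291$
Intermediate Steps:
$v{\left(f,E \right)} = 2 E$
$\frac{v{\left(-132,13^{2} \right)} + 5749}{-2796 - 16657} = \frac{2 \cdot 13^{2} + 5749}{-2796 - 16657} = \frac{2 \cdot 169 + 5749}{-19453} = \left(338 + 5749\right) \left(- \frac{1}{19453}\right) = 6087 \left(- \frac{1}{19453}\right) = - \frac{6087}{19453}$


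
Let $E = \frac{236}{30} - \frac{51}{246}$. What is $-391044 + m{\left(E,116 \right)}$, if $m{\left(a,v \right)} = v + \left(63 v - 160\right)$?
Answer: $-383780$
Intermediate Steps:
$E = \frac{9421}{1230}$ ($E = 236 \cdot \frac{1}{30} - \frac{17}{82} = \frac{118}{15} - \frac{17}{82} = \frac{9421}{1230} \approx 7.6593$)
$m{\left(a,v \right)} = -160 + 64 v$ ($m{\left(a,v \right)} = v + \left(-160 + 63 v\right) = -160 + 64 v$)
$-391044 + m{\left(E,116 \right)} = -391044 + \left(-160 + 64 \cdot 116\right) = -391044 + \left(-160 + 7424\right) = -391044 + 7264 = -383780$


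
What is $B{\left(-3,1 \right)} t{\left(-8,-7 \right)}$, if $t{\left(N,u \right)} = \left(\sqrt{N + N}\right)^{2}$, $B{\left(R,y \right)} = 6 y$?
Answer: $-96$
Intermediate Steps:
$t{\left(N,u \right)} = 2 N$ ($t{\left(N,u \right)} = \left(\sqrt{2 N}\right)^{2} = \left(\sqrt{2} \sqrt{N}\right)^{2} = 2 N$)
$B{\left(-3,1 \right)} t{\left(-8,-7 \right)} = 6 \cdot 1 \cdot 2 \left(-8\right) = 6 \left(-16\right) = -96$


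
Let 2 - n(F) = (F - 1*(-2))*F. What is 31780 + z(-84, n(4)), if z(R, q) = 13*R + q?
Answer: 30666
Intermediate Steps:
n(F) = 2 - F*(2 + F) (n(F) = 2 - (F - 1*(-2))*F = 2 - (F + 2)*F = 2 - (2 + F)*F = 2 - F*(2 + F))
z(R, q) = q + 13*R
31780 + z(-84, n(4)) = 31780 + ((2 - 1*4² - 2*4) + 13*(-84)) = 31780 + ((2 - 1*16 - 8) - 1092) = 31780 + ((2 - 16 - 8) - 1092) = 31780 + (-22 - 1092) = 31780 - 1114 = 30666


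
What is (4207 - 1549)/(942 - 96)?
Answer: 443/141 ≈ 3.1418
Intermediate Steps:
(4207 - 1549)/(942 - 96) = 2658/846 = 2658*(1/846) = 443/141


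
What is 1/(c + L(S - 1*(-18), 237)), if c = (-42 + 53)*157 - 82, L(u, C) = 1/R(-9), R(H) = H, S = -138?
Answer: 9/14804 ≈ 0.00060794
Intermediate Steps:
L(u, C) = -1/9 (L(u, C) = 1/(-9) = -1/9)
c = 1645 (c = 11*157 - 82 = 1727 - 82 = 1645)
1/(c + L(S - 1*(-18), 237)) = 1/(1645 - 1/9) = 1/(14804/9) = 9/14804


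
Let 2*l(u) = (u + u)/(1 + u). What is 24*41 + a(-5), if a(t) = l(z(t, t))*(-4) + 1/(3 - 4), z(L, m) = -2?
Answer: 975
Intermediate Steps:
l(u) = u/(1 + u) (l(u) = ((u + u)/(1 + u))/2 = ((2*u)/(1 + u))/2 = (2*u/(1 + u))/2 = u/(1 + u))
a(t) = -9 (a(t) = -2/(1 - 2)*(-4) + 1/(3 - 4) = -2/(-1)*(-4) + 1/(-1) = -2*(-1)*(-4) - 1 = 2*(-4) - 1 = -8 - 1 = -9)
24*41 + a(-5) = 24*41 - 9 = 984 - 9 = 975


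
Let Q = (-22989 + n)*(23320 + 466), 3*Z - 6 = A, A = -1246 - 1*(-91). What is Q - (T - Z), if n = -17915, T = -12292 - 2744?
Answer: -972927891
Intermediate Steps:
A = -1155 (A = -1246 + 91 = -1155)
Z = -383 (Z = 2 + (⅓)*(-1155) = 2 - 385 = -383)
T = -15036
Q = -972942544 (Q = (-22989 - 17915)*(23320 + 466) = -40904*23786 = -972942544)
Q - (T - Z) = -972942544 - (-15036 - 1*(-383)) = -972942544 - (-15036 + 383) = -972942544 - 1*(-14653) = -972942544 + 14653 = -972927891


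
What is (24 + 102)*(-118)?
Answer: -14868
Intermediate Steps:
(24 + 102)*(-118) = 126*(-118) = -14868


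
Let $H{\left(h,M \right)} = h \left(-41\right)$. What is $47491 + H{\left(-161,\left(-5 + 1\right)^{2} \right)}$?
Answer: $54092$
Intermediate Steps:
$H{\left(h,M \right)} = - 41 h$
$47491 + H{\left(-161,\left(-5 + 1\right)^{2} \right)} = 47491 - -6601 = 47491 + 6601 = 54092$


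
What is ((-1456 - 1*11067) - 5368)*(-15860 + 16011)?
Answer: -2701541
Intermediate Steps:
((-1456 - 1*11067) - 5368)*(-15860 + 16011) = ((-1456 - 11067) - 5368)*151 = (-12523 - 5368)*151 = -17891*151 = -2701541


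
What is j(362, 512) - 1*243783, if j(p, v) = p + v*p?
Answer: -58077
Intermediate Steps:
j(p, v) = p + p*v
j(362, 512) - 1*243783 = 362*(1 + 512) - 1*243783 = 362*513 - 243783 = 185706 - 243783 = -58077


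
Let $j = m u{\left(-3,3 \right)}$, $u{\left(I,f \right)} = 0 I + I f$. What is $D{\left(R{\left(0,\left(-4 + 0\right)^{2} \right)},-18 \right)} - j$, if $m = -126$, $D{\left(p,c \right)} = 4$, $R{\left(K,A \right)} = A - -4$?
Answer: $-1130$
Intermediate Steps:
$R{\left(K,A \right)} = 4 + A$ ($R{\left(K,A \right)} = A + 4 = 4 + A$)
$u{\left(I,f \right)} = I f$ ($u{\left(I,f \right)} = 0 + I f = I f$)
$j = 1134$ ($j = - 126 \left(\left(-3\right) 3\right) = \left(-126\right) \left(-9\right) = 1134$)
$D{\left(R{\left(0,\left(-4 + 0\right)^{2} \right)},-18 \right)} - j = 4 - 1134 = -1130$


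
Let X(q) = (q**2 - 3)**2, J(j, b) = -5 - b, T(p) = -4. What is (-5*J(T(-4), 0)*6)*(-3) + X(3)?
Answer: -414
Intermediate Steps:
X(q) = (-3 + q**2)**2
(-5*J(T(-4), 0)*6)*(-3) + X(3) = (-5*(-5 - 1*0)*6)*(-3) + (-3 + 3**2)**2 = (-5*(-5 + 0)*6)*(-3) + (-3 + 9)**2 = (-5*(-5)*6)*(-3) + 6**2 = (25*6)*(-3) + 36 = 150*(-3) + 36 = -450 + 36 = -414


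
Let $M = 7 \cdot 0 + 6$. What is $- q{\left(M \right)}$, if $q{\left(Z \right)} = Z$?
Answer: $-6$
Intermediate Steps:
$M = 6$ ($M = 0 + 6 = 6$)
$- q{\left(M \right)} = \left(-1\right) 6 = -6$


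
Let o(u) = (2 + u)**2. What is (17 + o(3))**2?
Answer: 1764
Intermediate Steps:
(17 + o(3))**2 = (17 + (2 + 3)**2)**2 = (17 + 5**2)**2 = (17 + 25)**2 = 42**2 = 1764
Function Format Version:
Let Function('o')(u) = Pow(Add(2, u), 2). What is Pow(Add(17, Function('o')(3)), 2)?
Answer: 1764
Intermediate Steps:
Pow(Add(17, Function('o')(3)), 2) = Pow(Add(17, Pow(Add(2, 3), 2)), 2) = Pow(Add(17, Pow(5, 2)), 2) = Pow(Add(17, 25), 2) = Pow(42, 2) = 1764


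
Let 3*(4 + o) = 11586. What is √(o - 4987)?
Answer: I*√1129 ≈ 33.601*I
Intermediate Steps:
o = 3858 (o = -4 + (⅓)*11586 = -4 + 3862 = 3858)
√(o - 4987) = √(3858 - 4987) = √(-1129) = I*√1129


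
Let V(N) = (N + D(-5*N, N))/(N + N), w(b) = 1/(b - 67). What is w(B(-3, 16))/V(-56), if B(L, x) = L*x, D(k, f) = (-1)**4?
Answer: -112/6325 ≈ -0.017707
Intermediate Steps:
D(k, f) = 1
w(b) = 1/(-67 + b)
V(N) = (1 + N)/(2*N) (V(N) = (N + 1)/(N + N) = (1 + N)/((2*N)) = (1 + N)*(1/(2*N)) = (1 + N)/(2*N))
w(B(-3, 16))/V(-56) = 1/((-67 - 3*16)*(((1/2)*(1 - 56)/(-56)))) = 1/((-67 - 48)*(((1/2)*(-1/56)*(-55)))) = 1/((-115)*(55/112)) = -1/115*112/55 = -112/6325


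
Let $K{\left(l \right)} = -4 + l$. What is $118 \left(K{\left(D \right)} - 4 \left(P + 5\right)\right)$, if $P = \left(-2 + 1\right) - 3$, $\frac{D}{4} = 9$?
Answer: $3304$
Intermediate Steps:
$D = 36$ ($D = 4 \cdot 9 = 36$)
$P = -4$ ($P = -1 - 3 = -4$)
$118 \left(K{\left(D \right)} - 4 \left(P + 5\right)\right) = 118 \left(\left(-4 + 36\right) - 4 \left(-4 + 5\right)\right) = 118 \left(32 - 4\right) = 118 \cdot 28 = 3304$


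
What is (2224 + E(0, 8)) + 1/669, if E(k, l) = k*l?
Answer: 1487857/669 ≈ 2224.0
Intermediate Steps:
(2224 + E(0, 8)) + 1/669 = (2224 + 0*8) + 1/669 = (2224 + 0) + 1/669 = 2224 + 1/669 = 1487857/669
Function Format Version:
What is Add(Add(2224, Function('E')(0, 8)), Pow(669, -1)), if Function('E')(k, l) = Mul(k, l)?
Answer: Rational(1487857, 669) ≈ 2224.0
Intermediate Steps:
Add(Add(2224, Function('E')(0, 8)), Pow(669, -1)) = Add(Add(2224, Mul(0, 8)), Pow(669, -1)) = Add(Add(2224, 0), Rational(1, 669)) = Add(2224, Rational(1, 669)) = Rational(1487857, 669)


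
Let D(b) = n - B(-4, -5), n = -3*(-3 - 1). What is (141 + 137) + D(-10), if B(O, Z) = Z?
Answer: 295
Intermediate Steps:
n = 12 (n = -3*(-4) = 12)
D(b) = 17 (D(b) = 12 - 1*(-5) = 12 + 5 = 17)
(141 + 137) + D(-10) = (141 + 137) + 17 = 278 + 17 = 295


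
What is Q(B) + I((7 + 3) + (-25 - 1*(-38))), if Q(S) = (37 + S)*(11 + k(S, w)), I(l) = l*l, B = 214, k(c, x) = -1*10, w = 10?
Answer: 780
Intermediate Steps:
k(c, x) = -10
I(l) = l**2
Q(S) = 37 + S (Q(S) = (37 + S)*(11 - 10) = (37 + S)*1 = 37 + S)
Q(B) + I((7 + 3) + (-25 - 1*(-38))) = (37 + 214) + ((7 + 3) + (-25 - 1*(-38)))**2 = 251 + (10 + (-25 + 38))**2 = 251 + (10 + 13)**2 = 251 + 23**2 = 251 + 529 = 780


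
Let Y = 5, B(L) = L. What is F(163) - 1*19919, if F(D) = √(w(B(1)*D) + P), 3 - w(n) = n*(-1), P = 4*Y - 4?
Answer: -19919 + √182 ≈ -19906.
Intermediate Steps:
P = 16 (P = 4*5 - 4 = 20 - 4 = 16)
w(n) = 3 + n (w(n) = 3 - n*(-1) = 3 - (-1)*n = 3 + n)
F(D) = √(19 + D) (F(D) = √((3 + 1*D) + 16) = √((3 + D) + 16) = √(19 + D))
F(163) - 1*19919 = √(19 + 163) - 1*19919 = √182 - 19919 = -19919 + √182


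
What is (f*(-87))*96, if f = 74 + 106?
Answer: -1503360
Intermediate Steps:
f = 180
(f*(-87))*96 = (180*(-87))*96 = -15660*96 = -1503360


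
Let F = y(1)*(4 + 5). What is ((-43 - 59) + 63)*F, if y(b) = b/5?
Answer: -351/5 ≈ -70.200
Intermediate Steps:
y(b) = b/5 (y(b) = b*(⅕) = b/5)
F = 9/5 (F = ((⅕)*1)*(4 + 5) = (⅕)*9 = 9/5 ≈ 1.8000)
((-43 - 59) + 63)*F = ((-43 - 59) + 63)*(9/5) = (-102 + 63)*(9/5) = -39*9/5 = -351/5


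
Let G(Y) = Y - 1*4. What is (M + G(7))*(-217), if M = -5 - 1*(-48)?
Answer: -9982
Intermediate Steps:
G(Y) = -4 + Y (G(Y) = Y - 4 = -4 + Y)
M = 43 (M = -5 + 48 = 43)
(M + G(7))*(-217) = (43 + (-4 + 7))*(-217) = (43 + 3)*(-217) = 46*(-217) = -9982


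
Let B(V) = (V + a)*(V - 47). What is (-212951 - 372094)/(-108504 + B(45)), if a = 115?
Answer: 585045/108824 ≈ 5.3761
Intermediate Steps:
B(V) = (-47 + V)*(115 + V) (B(V) = (V + 115)*(V - 47) = (115 + V)*(-47 + V) = (-47 + V)*(115 + V))
(-212951 - 372094)/(-108504 + B(45)) = (-212951 - 372094)/(-108504 + (-5405 + 45**2 + 68*45)) = -585045/(-108504 + (-5405 + 2025 + 3060)) = -585045/(-108504 - 320) = -585045/(-108824) = -585045*(-1/108824) = 585045/108824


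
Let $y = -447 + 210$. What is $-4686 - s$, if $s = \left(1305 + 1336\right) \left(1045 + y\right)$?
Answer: $-2138614$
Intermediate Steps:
$y = -237$
$s = 2133928$ ($s = \left(1305 + 1336\right) \left(1045 - 237\right) = 2641 \cdot 808 = 2133928$)
$-4686 - s = -4686 - 2133928 = -2138614$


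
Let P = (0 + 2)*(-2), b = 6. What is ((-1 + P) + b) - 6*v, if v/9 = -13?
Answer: 703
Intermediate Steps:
v = -117 (v = 9*(-13) = -117)
P = -4 (P = 2*(-2) = -4)
((-1 + P) + b) - 6*v = ((-1 - 4) + 6) - 6*(-117) = (-5 + 6) + 702 = 1 + 702 = 703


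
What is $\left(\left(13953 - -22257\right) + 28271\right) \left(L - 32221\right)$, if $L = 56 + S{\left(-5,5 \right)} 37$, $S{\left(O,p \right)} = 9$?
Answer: $-2052559192$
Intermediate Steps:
$L = 389$ ($L = 56 + 9 \cdot 37 = 56 + 333 = 389$)
$\left(\left(13953 - -22257\right) + 28271\right) \left(L - 32221\right) = \left(\left(13953 - -22257\right) + 28271\right) \left(389 - 32221\right) = \left(\left(13953 + 22257\right) + 28271\right) \left(-31832\right) = \left(36210 + 28271\right) \left(-31832\right) = 64481 \left(-31832\right) = -2052559192$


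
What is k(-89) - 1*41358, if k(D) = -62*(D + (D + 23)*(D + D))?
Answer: -764216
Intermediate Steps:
k(D) = -62*D - 124*D*(23 + D) (k(D) = -62*(D + (23 + D)*(2*D)) = -62*(D + 2*D*(23 + D)) = -62*D - 124*D*(23 + D))
k(-89) - 1*41358 = -62*(-89)*(47 + 2*(-89)) - 1*41358 = -62*(-89)*(47 - 178) - 41358 = -62*(-89)*(-131) - 41358 = -722858 - 41358 = -764216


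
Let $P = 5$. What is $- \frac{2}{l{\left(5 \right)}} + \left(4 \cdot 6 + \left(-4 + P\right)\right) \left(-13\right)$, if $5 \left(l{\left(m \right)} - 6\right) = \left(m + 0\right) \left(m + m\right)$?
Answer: $- \frac{2601}{8} \approx -325.13$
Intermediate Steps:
$l{\left(m \right)} = 6 + \frac{2 m^{2}}{5}$ ($l{\left(m \right)} = 6 + \frac{\left(m + 0\right) \left(m + m\right)}{5} = 6 + \frac{m 2 m}{5} = 6 + \frac{2 m^{2}}{5}$)
$- \frac{2}{l{\left(5 \right)}} + \left(4 \cdot 6 + \left(-4 + P\right)\right) \left(-13\right) = - \frac{2}{6 + \frac{2 \cdot 5^{2}}{5}} + \left(4 \cdot 6 + \left(-4 + 5\right)\right) \left(-13\right) = - \frac{2}{6 + \frac{2}{5} \cdot 25} + \left(24 + 1\right) \left(-13\right) = - \frac{2}{6 + 10} + 25 \left(-13\right) = - \frac{2}{16} - 325 = \left(-2\right) \frac{1}{16} - 325 = - \frac{1}{8} - 325 = - \frac{2601}{8}$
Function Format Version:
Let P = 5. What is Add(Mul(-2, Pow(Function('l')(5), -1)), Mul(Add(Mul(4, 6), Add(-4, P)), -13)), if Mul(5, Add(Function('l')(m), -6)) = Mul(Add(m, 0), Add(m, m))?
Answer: Rational(-2601, 8) ≈ -325.13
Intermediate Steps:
Function('l')(m) = Add(6, Mul(Rational(2, 5), Pow(m, 2))) (Function('l')(m) = Add(6, Mul(Rational(1, 5), Mul(Add(m, 0), Add(m, m)))) = Add(6, Mul(Rational(1, 5), Mul(m, Mul(2, m)))) = Add(6, Mul(Rational(1, 5), Mul(2, Pow(m, 2)))) = Add(6, Mul(Rational(2, 5), Pow(m, 2))))
Add(Mul(-2, Pow(Function('l')(5), -1)), Mul(Add(Mul(4, 6), Add(-4, P)), -13)) = Add(Mul(-2, Pow(Add(6, Mul(Rational(2, 5), Pow(5, 2))), -1)), Mul(Add(Mul(4, 6), Add(-4, 5)), -13)) = Add(Mul(-2, Pow(Add(6, Mul(Rational(2, 5), 25)), -1)), Mul(Add(24, 1), -13)) = Add(Mul(-2, Pow(Add(6, 10), -1)), Mul(25, -13)) = Add(Mul(-2, Pow(16, -1)), -325) = Add(Mul(-2, Rational(1, 16)), -325) = Add(Rational(-1, 8), -325) = Rational(-2601, 8)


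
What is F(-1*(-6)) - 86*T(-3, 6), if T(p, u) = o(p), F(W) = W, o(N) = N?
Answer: 264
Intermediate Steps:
T(p, u) = p
F(-1*(-6)) - 86*T(-3, 6) = -1*(-6) - 86*(-3) = 6 + 258 = 264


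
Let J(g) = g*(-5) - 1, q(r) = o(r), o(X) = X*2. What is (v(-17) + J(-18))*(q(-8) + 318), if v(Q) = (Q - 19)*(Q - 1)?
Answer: 222574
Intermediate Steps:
o(X) = 2*X
q(r) = 2*r
J(g) = -1 - 5*g (J(g) = -5*g - 1 = -1 - 5*g)
v(Q) = (-1 + Q)*(-19 + Q) (v(Q) = (-19 + Q)*(-1 + Q) = (-1 + Q)*(-19 + Q))
(v(-17) + J(-18))*(q(-8) + 318) = ((19 + (-17)² - 20*(-17)) + (-1 - 5*(-18)))*(2*(-8) + 318) = ((19 + 289 + 340) + (-1 + 90))*(-16 + 318) = (648 + 89)*302 = 737*302 = 222574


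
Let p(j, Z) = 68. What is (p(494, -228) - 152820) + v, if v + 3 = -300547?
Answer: -453302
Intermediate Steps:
v = -300550 (v = -3 - 300547 = -300550)
(p(494, -228) - 152820) + v = (68 - 152820) - 300550 = -152752 - 300550 = -453302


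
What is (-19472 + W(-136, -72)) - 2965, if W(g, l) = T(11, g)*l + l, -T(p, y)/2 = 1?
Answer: -22365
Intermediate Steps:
T(p, y) = -2 (T(p, y) = -2*1 = -2)
W(g, l) = -l (W(g, l) = -2*l + l = -l)
(-19472 + W(-136, -72)) - 2965 = (-19472 - 1*(-72)) - 2965 = (-19472 + 72) - 2965 = -19400 - 2965 = -22365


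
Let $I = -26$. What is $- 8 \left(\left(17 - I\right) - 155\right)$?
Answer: $896$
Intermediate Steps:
$- 8 \left(\left(17 - I\right) - 155\right) = - 8 \left(\left(17 - -26\right) - 155\right) = - 8 \left(\left(17 + 26\right) - 155\right) = - 8 \left(43 - 155\right) = \left(-8\right) \left(-112\right) = 896$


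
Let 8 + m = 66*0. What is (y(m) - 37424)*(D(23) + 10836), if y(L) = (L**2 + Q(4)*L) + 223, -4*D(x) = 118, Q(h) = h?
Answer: -803333597/2 ≈ -4.0167e+8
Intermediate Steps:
D(x) = -59/2 (D(x) = -1/4*118 = -59/2)
m = -8 (m = -8 + 66*0 = -8 + 0 = -8)
y(L) = 223 + L**2 + 4*L (y(L) = (L**2 + 4*L) + 223 = 223 + L**2 + 4*L)
(y(m) - 37424)*(D(23) + 10836) = ((223 + (-8)**2 + 4*(-8)) - 37424)*(-59/2 + 10836) = ((223 + 64 - 32) - 37424)*(21613/2) = (255 - 37424)*(21613/2) = -37169*21613/2 = -803333597/2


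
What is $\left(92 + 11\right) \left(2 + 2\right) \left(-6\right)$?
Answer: $-2472$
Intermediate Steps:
$\left(92 + 11\right) \left(2 + 2\right) \left(-6\right) = 103 \cdot 4 \left(-6\right) = 103 \left(-24\right) = -2472$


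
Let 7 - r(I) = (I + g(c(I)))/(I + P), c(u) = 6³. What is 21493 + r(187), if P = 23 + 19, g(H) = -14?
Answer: 4923327/229 ≈ 21499.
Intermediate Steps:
c(u) = 216
P = 42
r(I) = 7 - (-14 + I)/(42 + I) (r(I) = 7 - (I - 14)/(I + 42) = 7 - (-14 + I)/(42 + I))
21493 + r(187) = 21493 + 2*(154 + 3*187)/(42 + 187) = 21493 + 2*(154 + 561)/229 = 21493 + 2*(1/229)*715 = 21493 + 1430/229 = 4923327/229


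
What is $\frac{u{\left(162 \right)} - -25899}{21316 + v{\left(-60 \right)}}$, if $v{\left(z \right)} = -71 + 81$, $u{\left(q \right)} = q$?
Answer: $\frac{26061}{21326} \approx 1.222$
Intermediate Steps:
$v{\left(z \right)} = 10$
$\frac{u{\left(162 \right)} - -25899}{21316 + v{\left(-60 \right)}} = \frac{162 - -25899}{21316 + 10} = \frac{162 + 25899}{21326} = 26061 \cdot \frac{1}{21326} = \frac{26061}{21326}$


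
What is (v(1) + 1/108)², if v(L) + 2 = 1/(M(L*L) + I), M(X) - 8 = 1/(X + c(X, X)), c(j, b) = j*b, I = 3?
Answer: 22363441/6170256 ≈ 3.6244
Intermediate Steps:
c(j, b) = b*j
M(X) = 8 + 1/(X + X²) (M(X) = 8 + 1/(X + X*X) = 8 + 1/(X + X²))
v(L) = -2 + 1/(3 + (1 + 8*L² + 8*L⁴)/(L²*(1 + L²))) (v(L) = -2 + 1/((1 + 8*(L*L) + 8*(L*L)²)/(((L*L))*(1 + L*L)) + 3) = -2 + 1/((1 + 8*L² + 8*(L²)²)/((L²)*(1 + L²)) + 3) = -2 + 1/((1 + 8*L² + 8*L⁴)/(L²*(1 + L²)) + 3) = -2 + 1/(3 + (1 + 8*L² + 8*L⁴)/(L²*(1 + L²))))
(v(1) + 1/108)² = ((-2 - 21*1² - 21*1⁴)/(1 + 11*1² + 11*1⁴) + 1/108)² = ((-2 - 21*1 - 21*1)/(1 + 11*1 + 11*1) + 1/108)² = ((-2 - 21 - 21)/(1 + 11 + 11) + 1/108)² = (-44/23 + 1/108)² = (-4729/2484)² = 22363441/6170256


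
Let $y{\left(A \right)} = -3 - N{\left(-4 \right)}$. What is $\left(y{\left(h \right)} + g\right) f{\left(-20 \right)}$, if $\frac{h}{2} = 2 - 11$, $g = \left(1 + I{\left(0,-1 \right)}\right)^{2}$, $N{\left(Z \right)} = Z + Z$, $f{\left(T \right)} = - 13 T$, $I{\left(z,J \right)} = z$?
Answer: $1560$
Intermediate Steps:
$N{\left(Z \right)} = 2 Z$
$g = 1$ ($g = \left(1 + 0\right)^{2} = 1^{2} = 1$)
$h = -18$ ($h = 2 \left(2 - 11\right) = 2 \left(-9\right) = -18$)
$y{\left(A \right)} = 5$ ($y{\left(A \right)} = -3 - 2 \left(-4\right) = -3 - -8 = -3 + 8 = 5$)
$\left(y{\left(h \right)} + g\right) f{\left(-20 \right)} = \left(5 + 1\right) \left(\left(-13\right) \left(-20\right)\right) = 6 \cdot 260 = 1560$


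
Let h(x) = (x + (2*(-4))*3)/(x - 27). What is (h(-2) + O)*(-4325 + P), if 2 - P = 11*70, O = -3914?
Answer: 577953640/29 ≈ 1.9929e+7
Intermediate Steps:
h(x) = (-24 + x)/(-27 + x) (h(x) = (x - 8*3)/(-27 + x) = (x - 24)/(-27 + x) = (-24 + x)/(-27 + x))
P = -768 (P = 2 - 11*70 = 2 - 1*770 = 2 - 770 = -768)
(h(-2) + O)*(-4325 + P) = ((-24 - 2)/(-27 - 2) - 3914)*(-4325 - 768) = (-26/(-29) - 3914)*(-5093) = (-1/29*(-26) - 3914)*(-5093) = (26/29 - 3914)*(-5093) = -113480/29*(-5093) = 577953640/29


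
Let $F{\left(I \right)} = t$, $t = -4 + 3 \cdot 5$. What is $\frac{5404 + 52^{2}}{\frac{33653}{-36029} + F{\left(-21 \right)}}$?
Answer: $\frac{146061566}{181333} \approx 805.49$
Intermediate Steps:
$t = 11$ ($t = -4 + 15 = 11$)
$F{\left(I \right)} = 11$
$\frac{5404 + 52^{2}}{\frac{33653}{-36029} + F{\left(-21 \right)}} = \frac{5404 + 52^{2}}{\frac{33653}{-36029} + 11} = \frac{5404 + 2704}{33653 \left(- \frac{1}{36029}\right) + 11} = \frac{8108}{- \frac{33653}{36029} + 11} = \frac{8108}{\frac{362666}{36029}} = 8108 \cdot \frac{36029}{362666} = \frac{146061566}{181333}$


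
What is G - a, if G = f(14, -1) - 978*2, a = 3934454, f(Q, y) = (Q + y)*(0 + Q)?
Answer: -3936228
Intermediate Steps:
f(Q, y) = Q*(Q + y) (f(Q, y) = (Q + y)*Q = Q*(Q + y))
G = -1774 (G = 14*(14 - 1) - 978*2 = 14*13 - 1956 = 182 - 1956 = -1774)
G - a = -1774 - 1*3934454 = -1774 - 3934454 = -3936228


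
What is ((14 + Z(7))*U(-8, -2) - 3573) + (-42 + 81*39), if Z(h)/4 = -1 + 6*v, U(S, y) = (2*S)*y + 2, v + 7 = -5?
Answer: -9908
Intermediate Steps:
v = -12 (v = -7 - 5 = -12)
U(S, y) = 2 + 2*S*y (U(S, y) = 2*S*y + 2 = 2 + 2*S*y)
Z(h) = -292 (Z(h) = 4*(-1 + 6*(-12)) = 4*(-1 - 72) = 4*(-73) = -292)
((14 + Z(7))*U(-8, -2) - 3573) + (-42 + 81*39) = ((14 - 292)*(2 + 2*(-8)*(-2)) - 3573) + (-42 + 81*39) = (-278*(2 + 32) - 3573) + (-42 + 3159) = (-278*34 - 3573) + 3117 = (-9452 - 3573) + 3117 = -13025 + 3117 = -9908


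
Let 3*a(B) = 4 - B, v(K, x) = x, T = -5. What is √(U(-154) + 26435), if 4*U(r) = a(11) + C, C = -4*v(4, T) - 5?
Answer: √951774/6 ≈ 162.60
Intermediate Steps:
C = 15 (C = -4*(-5) - 5 = 20 - 5 = 15)
a(B) = 4/3 - B/3 (a(B) = (4 - B)/3 = 4/3 - B/3)
U(r) = 19/6 (U(r) = ((4/3 - ⅓*11) + 15)/4 = ((4/3 - 11/3) + 15)/4 = (-7/3 + 15)/4 = (¼)*(38/3) = 19/6)
√(U(-154) + 26435) = √(19/6 + 26435) = √(158629/6) = √951774/6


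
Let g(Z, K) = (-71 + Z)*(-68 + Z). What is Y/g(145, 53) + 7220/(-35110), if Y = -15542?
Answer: -29340959/10002839 ≈ -2.9333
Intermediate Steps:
Y/g(145, 53) + 7220/(-35110) = -15542/(4828 + 145² - 139*145) + 7220/(-35110) = -15542/(4828 + 21025 - 20155) + 7220*(-1/35110) = -15542/5698 - 722/3511 = -15542*1/5698 - 722/3511 = -7771/2849 - 722/3511 = -29340959/10002839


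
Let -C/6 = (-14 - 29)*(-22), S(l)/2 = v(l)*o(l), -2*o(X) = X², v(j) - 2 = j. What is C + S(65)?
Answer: -288751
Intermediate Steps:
v(j) = 2 + j
o(X) = -X²/2
S(l) = -l²*(2 + l) (S(l) = 2*((2 + l)*(-l²/2)) = 2*(-l²*(2 + l)/2) = -l²*(2 + l))
C = -5676 (C = -6*(-14 - 29)*(-22) = -(-258)*(-22) = -6*946 = -5676)
C + S(65) = -5676 + 65²*(-2 - 1*65) = -5676 + 4225*(-2 - 65) = -5676 + 4225*(-67) = -5676 - 283075 = -288751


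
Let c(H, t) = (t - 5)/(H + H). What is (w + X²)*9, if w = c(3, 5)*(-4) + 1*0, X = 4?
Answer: 144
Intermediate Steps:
c(H, t) = (-5 + t)/(2*H) (c(H, t) = (-5 + t)/((2*H)) = (-5 + t)*(1/(2*H)) = (-5 + t)/(2*H))
w = 0 (w = ((½)*(-5 + 5)/3)*(-4) + 1*0 = ((½)*(⅓)*0)*(-4) + 0 = 0*(-4) + 0 = 0 + 0 = 0)
(w + X²)*9 = (0 + 4²)*9 = (0 + 16)*9 = 16*9 = 144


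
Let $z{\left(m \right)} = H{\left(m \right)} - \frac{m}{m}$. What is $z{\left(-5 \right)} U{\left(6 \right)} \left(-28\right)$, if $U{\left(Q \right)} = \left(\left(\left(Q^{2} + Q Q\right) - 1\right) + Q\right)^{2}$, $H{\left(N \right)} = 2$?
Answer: $-166012$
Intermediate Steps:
$z{\left(m \right)} = 1$ ($z{\left(m \right)} = 2 - \frac{m}{m} = 2 - 1 = 1$)
$U{\left(Q \right)} = \left(-1 + Q + 2 Q^{2}\right)^{2}$ ($U{\left(Q \right)} = \left(\left(\left(Q^{2} + Q^{2}\right) - 1\right) + Q\right)^{2} = \left(\left(2 Q^{2} - 1\right) + Q\right)^{2} = \left(\left(-1 + 2 Q^{2}\right) + Q\right)^{2} = \left(-1 + Q + 2 Q^{2}\right)^{2}$)
$z{\left(-5 \right)} U{\left(6 \right)} \left(-28\right) = 1 \left(-1 + 6 + 2 \cdot 6^{2}\right)^{2} \left(-28\right) = 1 \left(-1 + 6 + 2 \cdot 36\right)^{2} \left(-28\right) = 1 \left(-1 + 6 + 72\right)^{2} \left(-28\right) = 1 \cdot 77^{2} \left(-28\right) = 1 \cdot 5929 \left(-28\right) = 5929 \left(-28\right) = -166012$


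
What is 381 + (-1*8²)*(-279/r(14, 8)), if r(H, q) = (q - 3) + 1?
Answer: 3357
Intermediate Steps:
r(H, q) = -2 + q (r(H, q) = (-3 + q) + 1 = -2 + q)
381 + (-1*8²)*(-279/r(14, 8)) = 381 + (-1*8²)*(-279/(-2 + 8)) = 381 + (-1*64)*(-279/6) = 381 - (-17856)/6 = 381 - 64*(-93/2) = 381 + 2976 = 3357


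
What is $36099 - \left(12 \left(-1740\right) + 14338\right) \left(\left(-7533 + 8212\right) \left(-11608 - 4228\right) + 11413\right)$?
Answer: $-70269097103$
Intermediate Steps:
$36099 - \left(12 \left(-1740\right) + 14338\right) \left(\left(-7533 + 8212\right) \left(-11608 - 4228\right) + 11413\right) = 36099 - \left(-20880 + 14338\right) \left(679 \left(-15836\right) + 11413\right) = 36099 - - 6542 \left(-10752644 + 11413\right) = 36099 - \left(-6542\right) \left(-10741231\right) = 36099 - 70269133202 = -70269097103$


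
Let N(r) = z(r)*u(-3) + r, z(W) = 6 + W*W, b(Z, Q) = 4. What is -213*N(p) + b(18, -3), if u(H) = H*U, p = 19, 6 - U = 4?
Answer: 464983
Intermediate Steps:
U = 2 (U = 6 - 1*4 = 6 - 4 = 2)
z(W) = 6 + W²
u(H) = 2*H (u(H) = H*2 = 2*H)
N(r) = -36 + r - 6*r² (N(r) = (6 + r²)*(2*(-3)) + r = (6 + r²)*(-6) + r = (-36 - 6*r²) + r = -36 + r - 6*r²)
-213*N(p) + b(18, -3) = -213*(-36 + 19 - 6*19²) + 4 = -213*(-36 + 19 - 6*361) + 4 = -213*(-36 + 19 - 2166) + 4 = -213*(-2183) + 4 = 464979 + 4 = 464983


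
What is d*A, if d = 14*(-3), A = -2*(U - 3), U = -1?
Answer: -336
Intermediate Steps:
A = 8 (A = -2*(-1 - 3) = -2*(-4) = 8)
d = -42
d*A = -42*8 = -336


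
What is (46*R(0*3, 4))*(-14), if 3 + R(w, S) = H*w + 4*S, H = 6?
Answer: -8372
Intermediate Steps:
R(w, S) = -3 + 4*S + 6*w (R(w, S) = -3 + (6*w + 4*S) = -3 + (4*S + 6*w) = -3 + 4*S + 6*w)
(46*R(0*3, 4))*(-14) = (46*(-3 + 4*4 + 6*(0*3)))*(-14) = (46*(-3 + 16 + 6*0))*(-14) = (46*(-3 + 16 + 0))*(-14) = (46*13)*(-14) = 598*(-14) = -8372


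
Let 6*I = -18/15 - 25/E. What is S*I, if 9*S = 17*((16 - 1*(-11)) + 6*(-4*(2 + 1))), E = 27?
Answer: 4879/162 ≈ 30.117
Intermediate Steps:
I = -287/810 (I = (-18/15 - 25/27)/6 = (-18*1/15 - 25*1/27)/6 = (-6/5 - 25/27)/6 = (⅙)*(-287/135) = -287/810 ≈ -0.35432)
S = -85 (S = (17*((16 - 1*(-11)) + 6*(-4*(2 + 1))))/9 = (17*((16 + 11) + 6*(-4*3)))/9 = (17*(27 + 6*(-12)))/9 = (17*(27 - 72))/9 = (17*(-45))/9 = (⅑)*(-765) = -85)
S*I = -85*(-287/810) = 4879/162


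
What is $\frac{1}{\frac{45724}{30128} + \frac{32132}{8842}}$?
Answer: $\frac{4756996}{24506509} \approx 0.19411$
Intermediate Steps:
$\frac{1}{\frac{45724}{30128} + \frac{32132}{8842}} = \frac{1}{45724 \cdot \frac{1}{30128} + 32132 \cdot \frac{1}{8842}} = \frac{1}{\frac{1633}{1076} + \frac{16066}{4421}} = \frac{1}{\frac{24506509}{4756996}} = \frac{4756996}{24506509}$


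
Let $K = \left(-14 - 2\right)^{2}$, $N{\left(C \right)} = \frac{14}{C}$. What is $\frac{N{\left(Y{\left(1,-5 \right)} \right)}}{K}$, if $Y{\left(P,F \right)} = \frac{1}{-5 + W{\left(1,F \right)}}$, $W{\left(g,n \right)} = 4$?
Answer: $- \frac{7}{128} \approx -0.054688$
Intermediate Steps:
$Y{\left(P,F \right)} = -1$ ($Y{\left(P,F \right)} = \frac{1}{-5 + 4} = \frac{1}{-1} = -1$)
$K = 256$ ($K = \left(-16\right)^{2} = 256$)
$\frac{N{\left(Y{\left(1,-5 \right)} \right)}}{K} = \frac{14 \frac{1}{-1}}{256} = 14 \left(-1\right) \frac{1}{256} = \left(-14\right) \frac{1}{256} = - \frac{7}{128}$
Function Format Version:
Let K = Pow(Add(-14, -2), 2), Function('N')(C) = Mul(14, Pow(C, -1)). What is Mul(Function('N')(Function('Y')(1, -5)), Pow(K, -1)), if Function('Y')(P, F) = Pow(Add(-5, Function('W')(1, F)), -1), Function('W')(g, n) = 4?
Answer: Rational(-7, 128) ≈ -0.054688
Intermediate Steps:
Function('Y')(P, F) = -1 (Function('Y')(P, F) = Pow(Add(-5, 4), -1) = Pow(-1, -1) = -1)
K = 256 (K = Pow(-16, 2) = 256)
Mul(Function('N')(Function('Y')(1, -5)), Pow(K, -1)) = Mul(Mul(14, Pow(-1, -1)), Pow(256, -1)) = Mul(Mul(14, -1), Rational(1, 256)) = Mul(-14, Rational(1, 256)) = Rational(-7, 128)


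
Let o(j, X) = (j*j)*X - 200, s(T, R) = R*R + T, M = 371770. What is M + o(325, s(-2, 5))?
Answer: 2800945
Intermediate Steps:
s(T, R) = T + R² (s(T, R) = R² + T = T + R²)
o(j, X) = -200 + X*j² (o(j, X) = j²*X - 200 = X*j² - 200 = -200 + X*j²)
M + o(325, s(-2, 5)) = 371770 + (-200 + (-2 + 5²)*325²) = 371770 + (-200 + (-2 + 25)*105625) = 371770 + (-200 + 23*105625) = 371770 + (-200 + 2429375) = 371770 + 2429175 = 2800945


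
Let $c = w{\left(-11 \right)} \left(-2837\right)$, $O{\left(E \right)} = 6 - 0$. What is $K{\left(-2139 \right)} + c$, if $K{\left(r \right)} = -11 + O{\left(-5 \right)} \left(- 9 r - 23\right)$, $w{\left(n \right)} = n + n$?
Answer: $177771$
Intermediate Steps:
$w{\left(n \right)} = 2 n$
$O{\left(E \right)} = 6$ ($O{\left(E \right)} = 6 + 0 = 6$)
$K{\left(r \right)} = -149 - 54 r$ ($K{\left(r \right)} = -11 + 6 \left(- 9 r - 23\right) = -11 + 6 \left(-23 - 9 r\right) = -11 - \left(138 + 54 r\right) = -149 - 54 r$)
$c = 62414$ ($c = 2 \left(-11\right) \left(-2837\right) = \left(-22\right) \left(-2837\right) = 62414$)
$K{\left(-2139 \right)} + c = \left(-149 - -115506\right) + 62414 = \left(-149 + 115506\right) + 62414 = 115357 + 62414 = 177771$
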